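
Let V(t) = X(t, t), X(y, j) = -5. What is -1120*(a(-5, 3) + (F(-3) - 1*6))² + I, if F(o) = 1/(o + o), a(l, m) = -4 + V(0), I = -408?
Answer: -2322352/9 ≈ -2.5804e+5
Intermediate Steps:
V(t) = -5
a(l, m) = -9 (a(l, m) = -4 - 5 = -9)
F(o) = 1/(2*o)
-1120*(a(-5, 3) + (F(-3) - 1*6))² + I = -1120*(-9 + ((½)/(-3) - 1*6))² - 408 = -1120*(-9 + ((½)*(-⅓) - 6))² - 408 = -1120*(-9 + (-⅙ - 6))² - 408 = -1120*(-9 - 37/6)² - 408 = -1120*(-91/6)² - 408 = -1120*8281/36 - 408 = -2318680/9 - 408 = -2322352/9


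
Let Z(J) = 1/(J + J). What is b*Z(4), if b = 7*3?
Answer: 21/8 ≈ 2.6250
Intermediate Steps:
Z(J) = 1/(2*J)
b = 21
b*Z(4) = 21*((1/2)/4) = 21*((1/2)*(1/4)) = 21*(1/8) = 21/8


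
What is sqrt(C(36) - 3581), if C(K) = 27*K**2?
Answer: sqrt(31411) ≈ 177.23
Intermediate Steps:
sqrt(C(36) - 3581) = sqrt(27*36**2 - 3581) = sqrt(27*1296 - 3581) = sqrt(34992 - 3581) = sqrt(31411)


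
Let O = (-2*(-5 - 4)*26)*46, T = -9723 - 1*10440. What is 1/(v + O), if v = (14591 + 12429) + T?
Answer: 1/28385 ≈ 3.5230e-5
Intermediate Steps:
T = -20163 (T = -9723 - 10440 = -20163)
v = 6857 (v = (14591 + 12429) - 20163 = 27020 - 20163 = 6857)
O = 21528 (O = (-2*(-9)*26)*46 = (18*26)*46 = 468*46 = 21528)
1/(v + O) = 1/(6857 + 21528) = 1/28385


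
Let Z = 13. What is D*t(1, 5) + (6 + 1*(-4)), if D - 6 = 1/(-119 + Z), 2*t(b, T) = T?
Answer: 3599/212 ≈ 16.976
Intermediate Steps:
t(b, T) = T/2
D = 635/106 (D = 6 + 1/(-119 + 13) = 6 + 1/(-106) = 6 - 1/106 = 635/106 ≈ 5.9906)
D*t(1, 5) + (6 + 1*(-4)) = 635*((1/2)*5)/106 + (6 + 1*(-4)) = (635/106)*(5/2) + (6 - 4) = 3175/212 + 2 = 3599/212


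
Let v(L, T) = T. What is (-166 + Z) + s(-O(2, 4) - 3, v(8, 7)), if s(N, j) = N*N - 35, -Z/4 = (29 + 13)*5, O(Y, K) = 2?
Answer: -1016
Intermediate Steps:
Z = -840 (Z = -4*(29 + 13)*5 = -168*5 = -4*210 = -840)
s(N, j) = -35 + N² (s(N, j) = N² - 35 = -35 + N²)
(-166 + Z) + s(-O(2, 4) - 3, v(8, 7)) = (-166 - 840) + (-35 + (-1*2 - 3)²) = -1006 + (-35 + (-2 - 3)²) = -1006 + (-35 + (-5)²) = -1006 + (-35 + 25) = -1006 - 10 = -1016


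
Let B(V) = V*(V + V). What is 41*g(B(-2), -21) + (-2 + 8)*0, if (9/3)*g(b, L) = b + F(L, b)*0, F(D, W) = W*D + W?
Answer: 328/3 ≈ 109.33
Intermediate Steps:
F(D, W) = W + D*W (F(D, W) = D*W + W = W + D*W)
B(V) = 2*V**2 (B(V) = V*(2*V) = 2*V**2)
g(b, L) = b/3 (g(b, L) = (b + (b*(1 + L))*0)/3 = (b + 0)/3 = b/3)
41*g(B(-2), -21) + (-2 + 8)*0 = 41*((2*(-2)**2)/3) + (-2 + 8)*0 = 41*((2*4)/3) + 6*0 = 41*((1/3)*8) + 0 = 41*(8/3) + 0 = 328/3 + 0 = 328/3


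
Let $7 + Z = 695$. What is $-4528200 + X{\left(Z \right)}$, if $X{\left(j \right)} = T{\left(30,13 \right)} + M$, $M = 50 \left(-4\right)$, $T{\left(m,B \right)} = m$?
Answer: $-4528370$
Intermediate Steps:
$M = -200$
$Z = 688$ ($Z = -7 + 695 = 688$)
$X{\left(j \right)} = -170$ ($X{\left(j \right)} = 30 - 200 = -170$)
$-4528200 + X{\left(Z \right)} = -4528200 - 170 = -4528370$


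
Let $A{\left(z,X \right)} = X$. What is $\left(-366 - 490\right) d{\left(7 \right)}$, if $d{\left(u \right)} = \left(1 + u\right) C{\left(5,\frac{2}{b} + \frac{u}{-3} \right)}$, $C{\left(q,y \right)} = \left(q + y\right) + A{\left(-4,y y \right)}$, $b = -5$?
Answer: $- \frac{15003968}{225} \approx -66684.0$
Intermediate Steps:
$C{\left(q,y \right)} = q + y + y^{2}$ ($C{\left(q,y \right)} = \left(q + y\right) + y y = \left(q + y\right) + y^{2} = q + y + y^{2}$)
$d{\left(u \right)} = \left(1 + u\right) \left(\frac{23}{5} + \left(- \frac{2}{5} - \frac{u}{3}\right)^{2} - \frac{u}{3}\right)$ ($d{\left(u \right)} = \left(1 + u\right) \left(5 + \left(\frac{2}{-5} + \frac{u}{-3}\right) + \left(\frac{2}{-5} + \frac{u}{-3}\right)^{2}\right) = \left(1 + u\right) \left(5 + \left(2 \left(- \frac{1}{5}\right) + u \left(- \frac{1}{3}\right)\right) + \left(2 \left(- \frac{1}{5}\right) + u \left(- \frac{1}{3}\right)\right)^{2}\right) = \left(1 + u\right) \left(5 - \left(\frac{2}{5} + \frac{u}{3}\right) + \left(- \frac{2}{5} - \frac{u}{3}\right)^{2}\right) = \left(1 + u\right) \left(\frac{23}{5} + \left(- \frac{2}{5} - \frac{u}{3}\right)^{2} - \frac{u}{3}\right)$)
$\left(-366 - 490\right) d{\left(7 \right)} = \left(-366 - 490\right) \frac{\left(1 + 7\right) \left(1035 + \left(6 + 5 \cdot 7\right)^{2} - 525\right)}{225} = - 856 \cdot \frac{1}{225} \cdot 8 \left(1035 + \left(6 + 35\right)^{2} - 525\right) = - 856 \cdot \frac{1}{225} \cdot 8 \left(1035 + 41^{2} - 525\right) = - 856 \cdot \frac{1}{225} \cdot 8 \left(1035 + 1681 - 525\right) = - 856 \cdot \frac{1}{225} \cdot 8 \cdot 2191 = \left(-856\right) \frac{17528}{225} = - \frac{15003968}{225}$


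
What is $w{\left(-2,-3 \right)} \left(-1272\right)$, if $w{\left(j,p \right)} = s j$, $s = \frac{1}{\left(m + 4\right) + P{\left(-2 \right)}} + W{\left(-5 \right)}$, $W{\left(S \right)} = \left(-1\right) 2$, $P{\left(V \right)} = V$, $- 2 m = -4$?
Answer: $-4452$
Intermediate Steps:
$m = 2$ ($m = \left(- \frac{1}{2}\right) \left(-4\right) = 2$)
$W{\left(S \right)} = -2$
$s = - \frac{7}{4}$ ($s = \frac{1}{\left(2 + 4\right) - 2} - 2 = \frac{1}{6 - 2} - 2 = \frac{1}{4} - 2 = - \frac{7}{4} \approx -1.75$)
$w{\left(j,p \right)} = - \frac{7 j}{4}$
$w{\left(-2,-3 \right)} \left(-1272\right) = \left(- \frac{7}{4}\right) \left(-2\right) \left(-1272\right) = \frac{7}{2} \left(-1272\right) = -4452$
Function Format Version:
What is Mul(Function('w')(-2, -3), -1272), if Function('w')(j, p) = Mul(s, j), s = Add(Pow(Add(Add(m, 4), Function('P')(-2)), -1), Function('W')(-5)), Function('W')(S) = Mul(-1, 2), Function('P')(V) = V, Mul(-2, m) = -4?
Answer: -4452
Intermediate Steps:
m = 2 (m = Mul(Rational(-1, 2), -4) = 2)
Function('W')(S) = -2
s = Rational(-7, 4) (s = Add(Pow(Add(Add(2, 4), -2), -1), -2) = Add(Pow(Add(6, -2), -1), -2) = Add(Pow(4, -1), -2) = Add(Rational(1, 4), -2) = Rational(-7, 4) ≈ -1.7500)
Function('w')(j, p) = Mul(Rational(-7, 4), j)
Mul(Function('w')(-2, -3), -1272) = Mul(Mul(Rational(-7, 4), -2), -1272) = Mul(Rational(7, 2), -1272) = -4452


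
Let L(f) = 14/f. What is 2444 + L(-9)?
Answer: 21982/9 ≈ 2442.4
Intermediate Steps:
2444 + L(-9) = 2444 + 14/(-9) = 2444 + 14*(-⅑) = 2444 - 14/9 = 21982/9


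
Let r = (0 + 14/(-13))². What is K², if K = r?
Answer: 38416/28561 ≈ 1.3451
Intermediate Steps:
r = 196/169 (r = (0 + 14*(-1/13))² = (0 - 14/13)² = (-14/13)² = 196/169 ≈ 1.1598)
K = 196/169 ≈ 1.1598
K² = (196/169)² = 38416/28561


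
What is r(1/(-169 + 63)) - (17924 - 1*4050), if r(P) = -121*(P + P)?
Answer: -735201/53 ≈ -13872.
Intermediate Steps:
r(P) = -242*P
r(1/(-169 + 63)) - (17924 - 1*4050) = -242/(-169 + 63) - (17924 - 1*4050) = -242/(-106) - (17924 - 4050) = -242*(-1/106) - 1*13874 = 121/53 - 13874 = -735201/53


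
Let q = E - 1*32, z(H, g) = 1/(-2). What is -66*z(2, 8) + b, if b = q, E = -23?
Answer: -22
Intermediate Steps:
z(H, g) = -½
q = -55 (q = -23 - 1*32 = -23 - 32 = -55)
b = -55
-66*z(2, 8) + b = -66*(-½) - 55 = 33 - 55 = -22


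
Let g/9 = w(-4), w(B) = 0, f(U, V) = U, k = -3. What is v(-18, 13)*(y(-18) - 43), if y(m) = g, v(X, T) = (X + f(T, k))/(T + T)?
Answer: 215/26 ≈ 8.2692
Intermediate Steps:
g = 0 (g = 9*0 = 0)
v(X, T) = (T + X)/(2*T) (v(X, T) = (X + T)/(T + T) = (T + X)/((2*T)) = (T + X)*(1/(2*T)) = (T + X)/(2*T))
y(m) = 0
v(-18, 13)*(y(-18) - 43) = ((½)*(13 - 18)/13)*(0 - 43) = ((½)*(1/13)*(-5))*(-43) = -5/26*(-43) = 215/26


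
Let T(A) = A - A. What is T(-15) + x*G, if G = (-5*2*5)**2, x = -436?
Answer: -1090000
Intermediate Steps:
T(A) = 0
G = 2500 (G = (-10*5)**2 = (-50)**2 = 2500)
T(-15) + x*G = 0 - 436*2500 = 0 - 1090000 = -1090000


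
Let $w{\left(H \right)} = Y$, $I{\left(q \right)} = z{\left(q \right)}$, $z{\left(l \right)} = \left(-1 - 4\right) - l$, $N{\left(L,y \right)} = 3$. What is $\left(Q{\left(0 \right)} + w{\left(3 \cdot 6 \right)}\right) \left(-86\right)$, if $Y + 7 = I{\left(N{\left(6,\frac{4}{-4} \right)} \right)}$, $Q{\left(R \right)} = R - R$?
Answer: $1290$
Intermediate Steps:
$Q{\left(R \right)} = 0$
$z{\left(l \right)} = -5 - l$
$I{\left(q \right)} = -5 - q$
$Y = -15$ ($Y = -7 - 8 = -15$)
$w{\left(H \right)} = -15$
$\left(Q{\left(0 \right)} + w{\left(3 \cdot 6 \right)}\right) \left(-86\right) = \left(0 - 15\right) \left(-86\right) = \left(-15\right) \left(-86\right) = 1290$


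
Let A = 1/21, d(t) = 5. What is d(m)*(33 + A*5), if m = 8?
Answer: 3490/21 ≈ 166.19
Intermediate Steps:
A = 1/21 ≈ 0.047619
d(m)*(33 + A*5) = 5*(33 + (1/21)*5) = 5*(33 + 5/21) = 5*(698/21) = 3490/21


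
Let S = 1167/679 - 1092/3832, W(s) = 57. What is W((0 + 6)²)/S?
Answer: 12359158/310873 ≈ 39.756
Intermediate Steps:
S = 932619/650482 (S = 1167*(1/679) - 1092*1/3832 = 1167/679 - 273/958 = 932619/650482 ≈ 1.4337)
W((0 + 6)²)/S = 57/(932619/650482) = 57*(650482/932619) = 12359158/310873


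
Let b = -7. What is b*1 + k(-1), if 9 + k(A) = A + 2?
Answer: -15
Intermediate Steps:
k(A) = -7 + A (k(A) = -9 + (A + 2) = -9 + (2 + A) = -7 + A)
b*1 + k(-1) = -7*1 + (-7 - 1) = -7 - 8 = -15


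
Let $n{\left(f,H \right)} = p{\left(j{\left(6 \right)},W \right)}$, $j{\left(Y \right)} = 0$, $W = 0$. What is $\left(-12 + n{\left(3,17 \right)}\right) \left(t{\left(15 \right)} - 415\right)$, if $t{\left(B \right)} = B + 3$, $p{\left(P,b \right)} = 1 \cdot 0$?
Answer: $4764$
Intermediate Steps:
$p{\left(P,b \right)} = 0$
$n{\left(f,H \right)} = 0$
$t{\left(B \right)} = 3 + B$
$\left(-12 + n{\left(3,17 \right)}\right) \left(t{\left(15 \right)} - 415\right) = \left(-12 + 0\right) \left(\left(3 + 15\right) - 415\right) = - 12 \left(18 - 415\right) = \left(-12\right) \left(-397\right) = 4764$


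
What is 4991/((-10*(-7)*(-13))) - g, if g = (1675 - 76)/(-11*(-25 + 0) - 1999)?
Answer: -510671/112060 ≈ -4.5571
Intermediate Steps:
g = -1599/1724 (g = 1599/(-11*(-25) - 1999) = 1599/(275 - 1999) = 1599/(-1724) = 1599*(-1/1724) = -1599/1724 ≈ -0.92749)
4991/((-10*(-7)*(-13))) - g = 4991/((-10*(-7)*(-13))) - 1*(-1599/1724) = 4991/((70*(-13))) + 1599/1724 = 4991/(-910) + 1599/1724 = 4991*(-1/910) + 1599/1724 = -713/130 + 1599/1724 = -510671/112060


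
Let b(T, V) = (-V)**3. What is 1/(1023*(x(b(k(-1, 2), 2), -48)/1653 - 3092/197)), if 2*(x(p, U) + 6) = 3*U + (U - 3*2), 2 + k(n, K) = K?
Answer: -108547/1749930501 ≈ -6.2029e-5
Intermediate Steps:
k(n, K) = -2 + K
b(T, V) = -V**3
x(p, U) = -9 + 2*U (x(p, U) = -6 + (3*U + (U - 3*2))/2 = -6 + (3*U + (U - 1*6))/2 = -6 + (3*U + (U - 6))/2 = -6 + (3*U + (-6 + U))/2 = -6 + (-6 + 4*U)/2 = -6 + (-3 + 2*U) = -9 + 2*U)
1/(1023*(x(b(k(-1, 2), 2), -48)/1653 - 3092/197)) = 1/(1023*((-9 + 2*(-48))/1653 - 3092/197)) = 1/(1023*((-9 - 96)*(1/1653) - 3092*1/197)) = 1/(1023*(-105*1/1653 - 3092/197)) = 1/(1023*(-35/551 - 3092/197)) = 1/(1023*(-1710587/108547)) = 1/(-1749930501/108547) = -108547/1749930501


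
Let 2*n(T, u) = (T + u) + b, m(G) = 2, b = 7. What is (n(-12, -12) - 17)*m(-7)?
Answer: -51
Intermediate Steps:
n(T, u) = 7/2 + T/2 + u/2 (n(T, u) = ((T + u) + 7)/2 = (7 + T + u)/2 = 7/2 + T/2 + u/2)
(n(-12, -12) - 17)*m(-7) = ((7/2 + (½)*(-12) + (½)*(-12)) - 17)*2 = ((7/2 - 6 - 6) - 17)*2 = (-17/2 - 17)*2 = -51/2*2 = -51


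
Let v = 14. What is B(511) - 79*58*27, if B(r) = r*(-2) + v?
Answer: -124722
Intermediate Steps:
B(r) = 14 - 2*r (B(r) = r*(-2) + 14 = -2*r + 14 = 14 - 2*r)
B(511) - 79*58*27 = (14 - 2*511) - 79*58*27 = (14 - 1022) - 4582*27 = -1008 - 1*123714 = -1008 - 123714 = -124722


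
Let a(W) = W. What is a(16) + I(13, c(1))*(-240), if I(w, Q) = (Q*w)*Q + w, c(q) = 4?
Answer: -53024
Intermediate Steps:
I(w, Q) = w + w*Q² (I(w, Q) = w*Q² + w = w + w*Q²)
a(16) + I(13, c(1))*(-240) = 16 + (13*(1 + 4²))*(-240) = 16 + (13*(1 + 16))*(-240) = 16 + (13*17)*(-240) = 16 + 221*(-240) = 16 - 53040 = -53024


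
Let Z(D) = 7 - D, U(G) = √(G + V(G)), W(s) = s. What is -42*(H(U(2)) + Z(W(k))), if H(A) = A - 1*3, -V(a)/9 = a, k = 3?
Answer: -42 - 168*I ≈ -42.0 - 168.0*I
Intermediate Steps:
V(a) = -9*a
U(G) = 2*√2*√(-G) (U(G) = √(G - 9*G) = √(-8*G) = 2*√2*√(-G))
H(A) = -3 + A (H(A) = A - 3 = -3 + A)
-42*(H(U(2)) + Z(W(k))) = -42*((-3 + 2*√2*√(-1*2)) + (7 - 1*3)) = -42*((-3 + 2*√2*√(-2)) + (7 - 3)) = -42*((-3 + 2*√2*(I*√2)) + 4) = -42*((-3 + 4*I) + 4) = -42*(1 + 4*I) = -42 - 168*I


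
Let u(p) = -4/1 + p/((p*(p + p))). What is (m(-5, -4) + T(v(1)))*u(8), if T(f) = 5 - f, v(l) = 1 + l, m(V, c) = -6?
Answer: 189/16 ≈ 11.813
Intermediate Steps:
u(p) = -4 + 1/(2*p) (u(p) = -4*1 + p/((p*(2*p))) = -4 + p/((2*p²)) = -4 + p*(1/(2*p²)) = -4 + 1/(2*p))
(m(-5, -4) + T(v(1)))*u(8) = (-6 + (5 - (1 + 1)))*(-4 + (½)/8) = (-6 + (5 - 1*2))*(-4 + (½)*(⅛)) = (-6 + (5 - 2))*(-4 + 1/16) = (-6 + 3)*(-63/16) = -3*(-63/16) = 189/16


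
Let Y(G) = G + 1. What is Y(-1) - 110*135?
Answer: -14850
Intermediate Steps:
Y(G) = 1 + G
Y(-1) - 110*135 = (1 - 1) - 110*135 = 0 - 14850 = -14850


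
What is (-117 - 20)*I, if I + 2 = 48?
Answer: -6302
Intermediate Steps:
I = 46 (I = -2 + 48 = 46)
(-117 - 20)*I = (-117 - 20)*46 = -137*46 = -6302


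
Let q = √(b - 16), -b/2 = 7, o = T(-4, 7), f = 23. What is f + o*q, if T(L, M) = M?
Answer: 23 + 7*I*√30 ≈ 23.0 + 38.341*I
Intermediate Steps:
o = 7
b = -14 (b = -2*7 = -14)
q = I*√30 (q = √(-14 - 16) = √(-30) = I*√30 ≈ 5.4772*I)
f + o*q = 23 + 7*(I*√30) = 23 + 7*I*√30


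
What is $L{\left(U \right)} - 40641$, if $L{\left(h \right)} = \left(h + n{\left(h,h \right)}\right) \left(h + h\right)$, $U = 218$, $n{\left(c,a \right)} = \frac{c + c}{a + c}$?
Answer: $54843$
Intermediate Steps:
$n{\left(c,a \right)} = \frac{2 c}{a + c}$
$L{\left(h \right)} = 2 h \left(1 + h\right)$ ($L{\left(h \right)} = \left(h + \frac{2 h}{h + h}\right) \left(h + h\right) = \left(h + \frac{2 h}{2 h}\right) 2 h = \left(h + 2 h \frac{1}{2 h}\right) 2 h = \left(h + 1\right) 2 h = \left(1 + h\right) 2 h = 2 h \left(1 + h\right)$)
$L{\left(U \right)} - 40641 = 2 \cdot 218 \left(1 + 218\right) - 40641 = 2 \cdot 218 \cdot 219 - 40641 = 95484 - 40641 = 54843$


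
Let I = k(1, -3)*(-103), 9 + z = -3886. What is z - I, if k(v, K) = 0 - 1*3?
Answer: -4204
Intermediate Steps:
k(v, K) = -3 (k(v, K) = 0 - 3 = -3)
z = -3895 (z = -9 - 3886 = -3895)
I = 309 (I = -3*(-103) = 309)
z - I = -3895 - 1*309 = -3895 - 309 = -4204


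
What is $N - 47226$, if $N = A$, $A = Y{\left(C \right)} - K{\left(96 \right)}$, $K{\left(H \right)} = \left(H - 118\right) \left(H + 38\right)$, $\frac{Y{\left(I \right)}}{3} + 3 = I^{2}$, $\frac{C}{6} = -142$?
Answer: $2133425$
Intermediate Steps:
$C = -852$ ($C = 6 \left(-142\right) = -852$)
$Y{\left(I \right)} = -9 + 3 I^{2}$
$K{\left(H \right)} = \left(-118 + H\right) \left(38 + H\right)$
$A = 2180651$ ($A = \left(-9 + 3 \left(-852\right)^{2}\right) - \left(-4484 + 96^{2} - 7680\right) = \left(-9 + 3 \cdot 725904\right) - \left(-4484 + 9216 - 7680\right) = \left(-9 + 2177712\right) - -2948 = 2177703 + 2948 = 2180651$)
$N = 2180651$
$N - 47226 = 2180651 - 47226 = 2133425$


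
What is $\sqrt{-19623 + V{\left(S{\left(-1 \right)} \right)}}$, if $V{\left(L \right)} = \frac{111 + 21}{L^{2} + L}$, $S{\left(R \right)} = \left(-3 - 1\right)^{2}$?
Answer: $\frac{3 i \sqrt{2520403}}{34} \approx 140.08 i$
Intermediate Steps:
$S{\left(R \right)} = 16$ ($S{\left(R \right)} = \left(-4\right)^{2} = 16$)
$V{\left(L \right)} = \frac{132}{L + L^{2}}$
$\sqrt{-19623 + V{\left(S{\left(-1 \right)} \right)}} = \sqrt{-19623 + \frac{132}{16 \left(1 + 16\right)}} = \sqrt{-19623 + 132 \cdot \frac{1}{16} \cdot \frac{1}{17}} = \sqrt{-19623 + \frac{33}{68}} = \sqrt{- \frac{1334331}{68}} = \frac{3 i \sqrt{2520403}}{34}$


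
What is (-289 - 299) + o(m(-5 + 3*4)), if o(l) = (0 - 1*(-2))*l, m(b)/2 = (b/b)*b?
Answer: -560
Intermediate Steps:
m(b) = 2*b (m(b) = 2*((b/b)*b) = 2*(1*b) = 2*b)
o(l) = 2*l (o(l) = (0 + 2)*l = 2*l)
(-289 - 299) + o(m(-5 + 3*4)) = (-289 - 299) + 2*(2*(-5 + 3*4)) = -588 + 2*(2*(-5 + 12)) = -588 + 2*(2*7) = -588 + 2*14 = -588 + 28 = -560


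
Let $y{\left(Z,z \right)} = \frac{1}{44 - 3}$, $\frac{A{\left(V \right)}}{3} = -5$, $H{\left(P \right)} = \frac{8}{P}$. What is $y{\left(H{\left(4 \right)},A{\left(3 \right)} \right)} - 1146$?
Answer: $- \frac{46985}{41} \approx -1146.0$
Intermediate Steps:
$A{\left(V \right)} = -15$ ($A{\left(V \right)} = 3 \left(-5\right) = -15$)
$y{\left(Z,z \right)} = \frac{1}{41}$
$y{\left(H{\left(4 \right)},A{\left(3 \right)} \right)} - 1146 = \frac{1}{41} - 1146 = - \frac{46985}{41}$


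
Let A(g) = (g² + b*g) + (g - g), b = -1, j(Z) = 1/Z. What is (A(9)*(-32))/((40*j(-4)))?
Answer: 1152/5 ≈ 230.40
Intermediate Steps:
j(Z) = 1/Z
A(g) = g² - g (A(g) = (g² - g) + (g - g) = (g² - g) + 0 = g² - g)
(A(9)*(-32))/((40*j(-4))) = ((9*(-1 + 9))*(-32))/((40/(-4))) = ((9*8)*(-32))/((40*(-¼))) = (72*(-32))/(-10) = -2304*(-⅒) = 1152/5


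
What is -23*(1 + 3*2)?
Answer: -161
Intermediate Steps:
-23*(1 + 3*2) = -23*(1 + 6) = -23*7 = -161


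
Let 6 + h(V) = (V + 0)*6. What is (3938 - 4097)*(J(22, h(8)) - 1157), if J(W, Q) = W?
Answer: 180465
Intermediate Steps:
h(V) = -6 + 6*V (h(V) = -6 + (V + 0)*6 = -6 + V*6 = -6 + 6*V)
(3938 - 4097)*(J(22, h(8)) - 1157) = (3938 - 4097)*(22 - 1157) = -159*(-1135) = 180465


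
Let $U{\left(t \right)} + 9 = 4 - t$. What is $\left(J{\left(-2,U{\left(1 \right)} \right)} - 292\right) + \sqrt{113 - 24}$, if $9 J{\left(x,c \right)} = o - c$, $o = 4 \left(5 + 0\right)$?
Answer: $- \frac{2602}{9} + \sqrt{89} \approx -279.68$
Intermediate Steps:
$o = 20$ ($o = 4 \cdot 5 = 20$)
$U{\left(t \right)} = -5 - t$ ($U{\left(t \right)} = -9 - \left(-4 + t\right) = -5 - t$)
$J{\left(x,c \right)} = \frac{20}{9} - \frac{c}{9}$ ($J{\left(x,c \right)} = \frac{20 - c}{9} = \frac{20}{9} - \frac{c}{9}$)
$\left(J{\left(-2,U{\left(1 \right)} \right)} - 292\right) + \sqrt{113 - 24} = \left(\left(\frac{20}{9} - \frac{-5 - 1}{9}\right) - 292\right) + \sqrt{113 - 24} = \left(\left(\frac{20}{9} - \frac{-5 - 1}{9}\right) - 292\right) + \sqrt{89} = \left(\left(\frac{20}{9} - - \frac{2}{3}\right) - 292\right) + \sqrt{89} = \left(\left(\frac{20}{9} + \frac{2}{3}\right) - 292\right) + \sqrt{89} = \left(\frac{26}{9} - 292\right) + \sqrt{89} = - \frac{2602}{9} + \sqrt{89}$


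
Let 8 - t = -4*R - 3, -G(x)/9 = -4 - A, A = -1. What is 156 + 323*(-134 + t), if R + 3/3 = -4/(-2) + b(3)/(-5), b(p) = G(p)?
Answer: -226289/5 ≈ -45258.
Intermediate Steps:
G(x) = 27 (G(x) = -9*(-4 - 1*(-1)) = -9*(-4 + 1) = -9*(-3) = 27)
b(p) = 27
R = -22/5 (R = -1 + (-4/(-2) + 27/(-5)) = -1 + (-4*(-½) + 27*(-⅕)) = -1 + (2 - 27/5) = -1 - 17/5 = -22/5 ≈ -4.4000)
t = -33/5 (t = 8 - (-4*(-22/5) - 3) = 8 - (88/5 - 3) = 8 - 1*73/5 = 8 - 73/5 = -33/5 ≈ -6.6000)
156 + 323*(-134 + t) = 156 + 323*(-134 - 33/5) = 156 + 323*(-703/5) = 156 - 227069/5 = -226289/5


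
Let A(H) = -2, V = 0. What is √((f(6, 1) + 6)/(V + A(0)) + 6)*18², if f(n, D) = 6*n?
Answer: 324*I*√15 ≈ 1254.8*I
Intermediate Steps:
√((f(6, 1) + 6)/(V + A(0)) + 6)*18² = √((6*6 + 6)/(0 - 2) + 6)*18² = √((36 + 6)/(-2) + 6)*324 = √(42*(-½) + 6)*324 = √(-21 + 6)*324 = √(-15)*324 = (I*√15)*324 = 324*I*√15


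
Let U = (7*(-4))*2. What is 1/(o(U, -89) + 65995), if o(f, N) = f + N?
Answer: 1/65850 ≈ 1.5186e-5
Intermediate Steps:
U = -56 (U = -28*2 = -56)
o(f, N) = N + f
1/(o(U, -89) + 65995) = 1/((-89 - 56) + 65995) = 1/(-145 + 65995) = 1/65850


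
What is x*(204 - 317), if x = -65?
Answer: 7345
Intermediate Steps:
x*(204 - 317) = -65*(204 - 317) = -65*(-113) = 7345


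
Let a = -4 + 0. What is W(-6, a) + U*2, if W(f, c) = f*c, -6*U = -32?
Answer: 104/3 ≈ 34.667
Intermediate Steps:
U = 16/3 (U = -⅙*(-32) = 16/3 ≈ 5.3333)
a = -4
W(f, c) = c*f
W(-6, a) + U*2 = -4*(-6) + (16/3)*2 = 24 + 32/3 = 104/3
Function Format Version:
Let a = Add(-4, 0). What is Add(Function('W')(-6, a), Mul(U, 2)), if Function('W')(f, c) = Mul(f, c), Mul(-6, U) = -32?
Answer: Rational(104, 3) ≈ 34.667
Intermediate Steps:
U = Rational(16, 3) (U = Mul(Rational(-1, 6), -32) = Rational(16, 3) ≈ 5.3333)
a = -4
Function('W')(f, c) = Mul(c, f)
Add(Function('W')(-6, a), Mul(U, 2)) = Add(Mul(-4, -6), Mul(Rational(16, 3), 2)) = Add(24, Rational(32, 3)) = Rational(104, 3)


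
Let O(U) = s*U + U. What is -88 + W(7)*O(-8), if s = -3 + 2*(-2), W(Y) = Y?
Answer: 248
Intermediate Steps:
s = -7 (s = -3 - 4 = -7)
O(U) = -6*U (O(U) = -7*U + U = -6*U)
-88 + W(7)*O(-8) = -88 + 7*(-6*(-8)) = -88 + 7*48 = -88 + 336 = 248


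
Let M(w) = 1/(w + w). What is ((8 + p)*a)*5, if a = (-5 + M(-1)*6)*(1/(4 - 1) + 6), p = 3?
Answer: -8360/3 ≈ -2786.7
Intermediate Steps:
M(w) = 1/(2*w)
a = -152/3 (a = (-5 + ((½)/(-1))*6)*(1/(4 - 1) + 6) = (-5 + ((½)*(-1))*6)*(1/3 + 6) = (-5 - ½*6)*(⅓ + 6) = (-5 - 3)*(19/3) = -8*19/3 = -152/3 ≈ -50.667)
((8 + p)*a)*5 = ((8 + 3)*(-152/3))*5 = (11*(-152/3))*5 = -1672/3*5 = -8360/3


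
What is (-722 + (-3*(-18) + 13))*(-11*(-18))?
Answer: -129690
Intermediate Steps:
(-722 + (-3*(-18) + 13))*(-11*(-18)) = (-722 + (54 + 13))*198 = (-722 + 67)*198 = -655*198 = -129690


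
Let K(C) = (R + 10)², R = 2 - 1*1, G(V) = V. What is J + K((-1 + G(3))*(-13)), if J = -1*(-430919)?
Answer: 431040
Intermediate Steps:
J = 430919
R = 1 (R = 2 - 1 = 1)
K(C) = 121 (K(C) = (1 + 10)² = 11² = 121)
J + K((-1 + G(3))*(-13)) = 430919 + 121 = 431040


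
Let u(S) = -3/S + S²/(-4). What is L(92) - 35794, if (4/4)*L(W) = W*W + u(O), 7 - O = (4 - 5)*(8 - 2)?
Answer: -1423369/52 ≈ -27372.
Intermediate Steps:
O = 13 (O = 7 - (4 - 5)*(8 - 2) = 7 - (-1)*6 = 7 - 1*(-6) = 7 + 6 = 13)
u(S) = -3/S - S²/4 (u(S) = -3/S + S²*(-¼) = -3/S - S²/4)
L(W) = -2209/52 + W² (L(W) = W*W + (¼)*(-12 - 1*13³)/13 = W² + (¼)*(1/13)*(-12 - 1*2197) = W² + (¼)*(1/13)*(-12 - 2197) = W² + (¼)*(1/13)*(-2209) = W² - 2209/52 = -2209/52 + W²)
L(92) - 35794 = (-2209/52 + 92²) - 35794 = (-2209/52 + 8464) - 35794 = 437919/52 - 35794 = -1423369/52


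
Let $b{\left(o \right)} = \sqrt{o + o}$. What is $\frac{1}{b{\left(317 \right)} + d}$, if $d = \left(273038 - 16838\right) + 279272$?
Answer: $\frac{267736}{143365131075} - \frac{\sqrt{634}}{286730262150} \approx 1.8674 \cdot 10^{-6}$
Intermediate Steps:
$b{\left(o \right)} = \sqrt{2} \sqrt{o}$ ($b{\left(o \right)} = \sqrt{2 o} = \sqrt{2} \sqrt{o}$)
$d = 535472$ ($d = 256200 + 279272 = 535472$)
$\frac{1}{b{\left(317 \right)} + d} = \frac{1}{\sqrt{2} \sqrt{317} + 535472} = \frac{1}{\sqrt{634} + 535472} = \frac{1}{535472 + \sqrt{634}}$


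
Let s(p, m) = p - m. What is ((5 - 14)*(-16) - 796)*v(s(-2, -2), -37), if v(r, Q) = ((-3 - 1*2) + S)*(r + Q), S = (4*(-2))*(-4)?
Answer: 651348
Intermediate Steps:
S = 32 (S = -8*(-4) = 32)
v(r, Q) = 27*Q + 27*r (v(r, Q) = ((-3 - 1*2) + 32)*(r + Q) = ((-3 - 2) + 32)*(Q + r) = (-5 + 32)*(Q + r) = 27*(Q + r) = 27*Q + 27*r)
((5 - 14)*(-16) - 796)*v(s(-2, -2), -37) = ((5 - 14)*(-16) - 796)*(27*(-37) + 27*(-2 - 1*(-2))) = (-9*(-16) - 796)*(-999 + 27*(-2 + 2)) = (144 - 796)*(-999 + 27*0) = -652*(-999 + 0) = -652*(-999) = 651348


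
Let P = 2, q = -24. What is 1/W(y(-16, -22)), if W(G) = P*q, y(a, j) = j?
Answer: -1/48 ≈ -0.020833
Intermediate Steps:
W(G) = -48 (W(G) = 2*(-24) = -48)
1/W(y(-16, -22)) = 1/(-48) = -1/48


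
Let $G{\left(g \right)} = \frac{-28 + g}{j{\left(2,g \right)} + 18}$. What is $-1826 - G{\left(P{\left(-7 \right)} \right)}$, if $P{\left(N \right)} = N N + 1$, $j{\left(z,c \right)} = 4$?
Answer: $-1827$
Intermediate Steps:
$P{\left(N \right)} = 1 + N^{2}$ ($P{\left(N \right)} = N^{2} + 1 = 1 + N^{2}$)
$G{\left(g \right)} = - \frac{14}{11} + \frac{g}{22}$ ($G{\left(g \right)} = \frac{-28 + g}{4 + 18} = \frac{-28 + g}{22} = \left(-28 + g\right) \frac{1}{22} = - \frac{14}{11} + \frac{g}{22}$)
$-1826 - G{\left(P{\left(-7 \right)} \right)} = -1826 - \left(- \frac{14}{11} + \frac{1 + \left(-7\right)^{2}}{22}\right) = -1826 - \left(- \frac{14}{11} + \frac{1 + 49}{22}\right) = -1826 - \left(- \frac{14}{11} + \frac{1}{22} \cdot 50\right) = -1826 - \left(- \frac{14}{11} + \frac{25}{11}\right) = -1826 - 1 = -1827$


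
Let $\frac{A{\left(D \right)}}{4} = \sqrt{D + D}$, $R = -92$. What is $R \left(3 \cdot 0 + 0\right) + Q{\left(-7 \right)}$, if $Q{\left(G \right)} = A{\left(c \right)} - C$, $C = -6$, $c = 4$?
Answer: $6 + 8 \sqrt{2} \approx 17.314$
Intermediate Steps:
$A{\left(D \right)} = 4 \sqrt{2} \sqrt{D}$ ($A{\left(D \right)} = 4 \sqrt{D + D} = 4 \sqrt{2 D} = 4 \sqrt{2} \sqrt{D}$)
$Q{\left(G \right)} = 6 + 8 \sqrt{2}$ ($Q{\left(G \right)} = 4 \sqrt{2} \sqrt{4} - -6 = 4 \sqrt{2} \cdot 2 + 6 = 8 \sqrt{2} + 6 = 6 + 8 \sqrt{2}$)
$R \left(3 \cdot 0 + 0\right) + Q{\left(-7 \right)} = - 92 \left(3 \cdot 0 + 0\right) + \left(6 + 8 \sqrt{2}\right) = - 92 \left(0 + 0\right) + \left(6 + 8 \sqrt{2}\right) = \left(-92\right) 0 + \left(6 + 8 \sqrt{2}\right) = 0 + \left(6 + 8 \sqrt{2}\right) = 6 + 8 \sqrt{2}$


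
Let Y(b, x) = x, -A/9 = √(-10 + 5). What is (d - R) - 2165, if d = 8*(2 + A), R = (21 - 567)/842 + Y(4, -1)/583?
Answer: -527297427/245443 - 72*I*√5 ≈ -2148.4 - 161.0*I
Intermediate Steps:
A = -9*I*√5 (A = -9*√(-10 + 5) = -9*I*√5 ≈ -20.125*I)
R = -159580/245443 (R = (21 - 567)/842 - 1/583 = -546*1/842 - 1*1/583 = -273/421 - 1/583 = -159580/245443 ≈ -0.65017)
d = 16 - 72*I*√5 (d = 8*(2 - 9*I*√5) = 16 - 72*I*√5 ≈ 16.0 - 161.0*I)
(d - R) - 2165 = ((16 - 72*I*√5) - 1*(-159580/245443)) - 2165 = ((16 - 72*I*√5) + 159580/245443) - 2165 = (4086668/245443 - 72*I*√5) - 2165 = -527297427/245443 - 72*I*√5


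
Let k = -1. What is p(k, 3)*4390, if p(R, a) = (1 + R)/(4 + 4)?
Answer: 0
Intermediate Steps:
p(R, a) = 1/8 + R/8 (p(R, a) = (1 + R)/8 = (1 + R)*(1/8) = 1/8 + R/8)
p(k, 3)*4390 = (1/8 + (1/8)*(-1))*4390 = (1/8 - 1/8)*4390 = 0*4390 = 0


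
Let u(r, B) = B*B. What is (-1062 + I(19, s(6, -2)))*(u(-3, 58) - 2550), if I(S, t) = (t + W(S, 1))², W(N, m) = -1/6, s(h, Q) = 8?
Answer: -14661361/18 ≈ -8.1452e+5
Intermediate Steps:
u(r, B) = B²
W(N, m) = -⅙ (W(N, m) = -1*⅙ = -⅙)
I(S, t) = (-⅙ + t)² (I(S, t) = (t - ⅙)² = (-⅙ + t)²)
(-1062 + I(19, s(6, -2)))*(u(-3, 58) - 2550) = (-1062 + (-1 + 6*8)²/36)*(58² - 2550) = (-1062 + (-1 + 48)²/36)*(3364 - 2550) = (-1062 + (1/36)*47²)*814 = (-1062 + (1/36)*2209)*814 = (-1062 + 2209/36)*814 = -36023/36*814 = -14661361/18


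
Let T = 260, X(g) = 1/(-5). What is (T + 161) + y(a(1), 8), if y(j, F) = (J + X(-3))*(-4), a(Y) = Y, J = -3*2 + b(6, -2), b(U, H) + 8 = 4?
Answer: 2309/5 ≈ 461.80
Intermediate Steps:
b(U, H) = -4 (b(U, H) = -8 + 4 = -4)
X(g) = -⅕
J = -10 (J = -3*2 - 4 = -6 - 4 = -10)
y(j, F) = 204/5 (y(j, F) = (-10 - ⅕)*(-4) = -51/5*(-4) = 204/5)
(T + 161) + y(a(1), 8) = (260 + 161) + 204/5 = 421 + 204/5 = 2309/5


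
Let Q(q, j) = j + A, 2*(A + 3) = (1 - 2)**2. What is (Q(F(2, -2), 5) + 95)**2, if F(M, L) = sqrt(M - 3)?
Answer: 38025/4 ≈ 9506.3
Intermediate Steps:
A = -5/2 (A = -3 + (1 - 2)**2/2 = -3 + (1/2)*(-1)**2 = -3 + (1/2)*1 = -3 + 1/2 = -5/2 ≈ -2.5000)
F(M, L) = sqrt(-3 + M)
Q(q, j) = -5/2 + j (Q(q, j) = j - 5/2 = -5/2 + j)
(Q(F(2, -2), 5) + 95)**2 = ((-5/2 + 5) + 95)**2 = (5/2 + 95)**2 = (195/2)**2 = 38025/4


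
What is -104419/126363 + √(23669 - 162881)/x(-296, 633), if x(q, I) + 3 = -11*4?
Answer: -104419/126363 - 6*I*√3867/47 ≈ -0.82634 - 7.9385*I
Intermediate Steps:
x(q, I) = -47 (x(q, I) = -3 - 11*4 = -3 - 44 = -47)
-104419/126363 + √(23669 - 162881)/x(-296, 633) = -104419/126363 + √(23669 - 162881)/(-47) = -104419*1/126363 + √(-139212)*(-1/47) = -104419/126363 + (6*I*√3867)*(-1/47) = -104419/126363 - 6*I*√3867/47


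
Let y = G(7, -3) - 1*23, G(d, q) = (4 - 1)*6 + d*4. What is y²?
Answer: 529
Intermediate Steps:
G(d, q) = 18 + 4*d (G(d, q) = 3*6 + 4*d = 18 + 4*d)
y = 23 (y = (18 + 4*7) - 1*23 = (18 + 28) - 23 = 46 - 23 = 23)
y² = 23² = 529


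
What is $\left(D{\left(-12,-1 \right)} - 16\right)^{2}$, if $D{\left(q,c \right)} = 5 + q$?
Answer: $529$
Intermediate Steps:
$\left(D{\left(-12,-1 \right)} - 16\right)^{2} = \left(\left(5 - 12\right) - 16\right)^{2} = \left(-7 - 16\right)^{2} = \left(-23\right)^{2} = 529$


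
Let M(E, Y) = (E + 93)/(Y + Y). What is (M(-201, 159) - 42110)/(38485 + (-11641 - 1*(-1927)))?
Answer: -2231848/1524863 ≈ -1.4636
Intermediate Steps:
M(E, Y) = (93 + E)/(2*Y) (M(E, Y) = (93 + E)/((2*Y)) = (93 + E)*(1/(2*Y)) = (93 + E)/(2*Y))
(M(-201, 159) - 42110)/(38485 + (-11641 - 1*(-1927))) = ((1/2)*(93 - 201)/159 - 42110)/(38485 + (-11641 - 1*(-1927))) = ((1/2)*(1/159)*(-108) - 42110)/(38485 + (-11641 + 1927)) = (-18/53 - 42110)/(38485 - 9714) = -2231848/53/28771 = -2231848/53*1/28771 = -2231848/1524863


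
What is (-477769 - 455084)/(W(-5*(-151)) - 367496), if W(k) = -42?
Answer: 932853/367538 ≈ 2.5381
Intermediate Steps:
(-477769 - 455084)/(W(-5*(-151)) - 367496) = (-477769 - 455084)/(-42 - 367496) = -932853/(-367538) = -932853*(-1/367538) = 932853/367538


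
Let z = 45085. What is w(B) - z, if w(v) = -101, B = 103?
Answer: -45186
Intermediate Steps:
w(B) - z = -101 - 1*45085 = -101 - 45085 = -45186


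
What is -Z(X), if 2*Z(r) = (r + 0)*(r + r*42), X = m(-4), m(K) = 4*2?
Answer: -1376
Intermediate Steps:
m(K) = 8
X = 8
Z(r) = 43*r²/2 (Z(r) = ((r + 0)*(r + r*42))/2 = (r*(r + 42*r))/2 = (r*(43*r))/2 = (43*r²)/2 = 43*r²/2)
-Z(X) = -43*8²/2 = -43*64/2 = -1*1376 = -1376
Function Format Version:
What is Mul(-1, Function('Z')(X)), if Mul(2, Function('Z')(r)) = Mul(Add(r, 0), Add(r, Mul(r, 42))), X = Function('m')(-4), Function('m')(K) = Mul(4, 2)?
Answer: -1376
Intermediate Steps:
Function('m')(K) = 8
X = 8
Function('Z')(r) = Mul(Rational(43, 2), Pow(r, 2)) (Function('Z')(r) = Mul(Rational(1, 2), Mul(Add(r, 0), Add(r, Mul(r, 42)))) = Mul(Rational(1, 2), Mul(r, Add(r, Mul(42, r)))) = Mul(Rational(1, 2), Mul(r, Mul(43, r))) = Mul(Rational(1, 2), Mul(43, Pow(r, 2))) = Mul(Rational(43, 2), Pow(r, 2)))
Mul(-1, Function('Z')(X)) = Mul(-1, Mul(Rational(43, 2), Pow(8, 2))) = Mul(-1, Mul(Rational(43, 2), 64)) = Mul(-1, 1376) = -1376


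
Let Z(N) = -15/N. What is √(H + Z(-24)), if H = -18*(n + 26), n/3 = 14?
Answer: I*√19574/4 ≈ 34.977*I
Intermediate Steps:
n = 42 (n = 3*14 = 42)
H = -1224 (H = -18*(42 + 26) = -18*68 = -1224)
√(H + Z(-24)) = √(-1224 - 15/(-24)) = √(-1224 - 15*(-1/24)) = √(-1224 + 5/8) = √(-9787/8) = I*√19574/4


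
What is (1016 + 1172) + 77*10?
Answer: 2958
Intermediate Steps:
(1016 + 1172) + 77*10 = 2188 + 770 = 2958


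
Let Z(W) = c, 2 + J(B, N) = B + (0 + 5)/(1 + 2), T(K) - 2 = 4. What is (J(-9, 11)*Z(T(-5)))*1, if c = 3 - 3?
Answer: 0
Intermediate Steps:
T(K) = 6 (T(K) = 2 + 4 = 6)
J(B, N) = -⅓ + B (J(B, N) = -2 + (B + (0 + 5)/(1 + 2)) = -2 + (B + 5/3) = -2 + (5/3 + B) = -⅓ + B)
c = 0
Z(W) = 0
(J(-9, 11)*Z(T(-5)))*1 = ((-⅓ - 9)*0)*1 = -28/3*0*1 = 0*1 = 0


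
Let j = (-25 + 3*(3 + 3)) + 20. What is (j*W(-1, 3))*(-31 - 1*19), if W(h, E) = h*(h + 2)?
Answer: 650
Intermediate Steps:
W(h, E) = h*(2 + h)
j = 13 (j = (-25 + 3*6) + 20 = (-25 + 18) + 20 = -7 + 20 = 13)
(j*W(-1, 3))*(-31 - 1*19) = (13*(-(2 - 1)))*(-31 - 1*19) = (13*(-1*1))*(-31 - 19) = (13*(-1))*(-50) = -13*(-50) = 650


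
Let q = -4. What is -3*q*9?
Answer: 108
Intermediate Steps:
-3*q*9 = -3*(-4)*9 = 12*9 = 108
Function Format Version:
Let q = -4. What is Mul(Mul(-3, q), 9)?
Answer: 108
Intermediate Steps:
Mul(Mul(-3, q), 9) = Mul(Mul(-3, -4), 9) = Mul(12, 9) = 108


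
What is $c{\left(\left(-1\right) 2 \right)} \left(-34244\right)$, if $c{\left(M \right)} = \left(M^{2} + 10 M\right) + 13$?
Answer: $102732$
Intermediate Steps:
$c{\left(M \right)} = 13 + M^{2} + 10 M$
$c{\left(\left(-1\right) 2 \right)} \left(-34244\right) = \left(13 + \left(\left(-1\right) 2\right)^{2} + 10 \left(\left(-1\right) 2\right)\right) \left(-34244\right) = \left(13 + \left(-2\right)^{2} + 10 \left(-2\right)\right) \left(-34244\right) = \left(13 + 4 - 20\right) \left(-34244\right) = \left(-3\right) \left(-34244\right) = 102732$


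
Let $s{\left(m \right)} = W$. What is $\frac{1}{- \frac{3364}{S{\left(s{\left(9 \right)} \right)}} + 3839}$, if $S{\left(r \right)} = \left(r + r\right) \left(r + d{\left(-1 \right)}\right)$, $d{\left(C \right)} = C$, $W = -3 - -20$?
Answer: $\frac{136}{521263} \approx 0.0002609$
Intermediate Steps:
$W = 17$ ($W = -3 + 20 = 17$)
$s{\left(m \right)} = 17$
$S{\left(r \right)} = 2 r \left(-1 + r\right)$ ($S{\left(r \right)} = \left(r + r\right) \left(r - 1\right) = 2 r \left(-1 + r\right)$)
$\frac{1}{- \frac{3364}{S{\left(s{\left(9 \right)} \right)}} + 3839} = \frac{1}{- \frac{3364}{2 \cdot 17 \left(-1 + 17\right)} + 3839} = \frac{1}{- \frac{3364}{2 \cdot 17 \cdot 16} + 3839} = \frac{1}{- \frac{3364}{544} + 3839} = \frac{1}{\left(-3364\right) \frac{1}{544} + 3839} = \frac{1}{- \frac{841}{136} + 3839} = \frac{1}{\frac{521263}{136}} = \frac{136}{521263}$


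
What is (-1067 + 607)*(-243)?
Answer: 111780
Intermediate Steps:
(-1067 + 607)*(-243) = -460*(-243) = 111780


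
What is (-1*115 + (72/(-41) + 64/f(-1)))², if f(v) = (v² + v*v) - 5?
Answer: 288490225/15129 ≈ 19069.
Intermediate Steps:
f(v) = -5 + 2*v² (f(v) = (v² + v²) - 5 = 2*v² - 5 = -5 + 2*v²)
(-1*115 + (72/(-41) + 64/f(-1)))² = (-1*115 + (72/(-41) + 64/(-5 + 2*(-1)²)))² = (-115 + (72*(-1/41) + 64/(-5 + 2*1)))² = (-115 + (-72/41 + 64/(-5 + 2)))² = (-115 + (-72/41 + 64/(-3)))² = (-115 + (-72/41 + 64*(-⅓)))² = (-115 + (-72/41 - 64/3))² = (-115 - 2840/123)² = (-16985/123)² = 288490225/15129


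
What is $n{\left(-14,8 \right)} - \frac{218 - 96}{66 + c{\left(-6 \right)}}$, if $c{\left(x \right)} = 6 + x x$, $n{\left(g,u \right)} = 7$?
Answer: $\frac{317}{54} \approx 5.8704$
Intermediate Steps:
$c{\left(x \right)} = 6 + x^{2}$
$n{\left(-14,8 \right)} - \frac{218 - 96}{66 + c{\left(-6 \right)}} = 7 - \frac{218 - 96}{66 + \left(6 + \left(-6\right)^{2}\right)} = 7 - \frac{122}{66 + \left(6 + 36\right)} = 7 - \frac{122}{66 + 42} = 7 - \frac{122}{108} = 7 - 122 \cdot \frac{1}{108} = 7 - \frac{61}{54} = \frac{317}{54}$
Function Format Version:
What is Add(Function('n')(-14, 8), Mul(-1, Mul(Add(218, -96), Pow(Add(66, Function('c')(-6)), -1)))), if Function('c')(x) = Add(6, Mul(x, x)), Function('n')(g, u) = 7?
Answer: Rational(317, 54) ≈ 5.8704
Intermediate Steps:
Function('c')(x) = Add(6, Pow(x, 2))
Add(Function('n')(-14, 8), Mul(-1, Mul(Add(218, -96), Pow(Add(66, Function('c')(-6)), -1)))) = Add(7, Mul(-1, Mul(Add(218, -96), Pow(Add(66, Add(6, Pow(-6, 2))), -1)))) = Add(7, Mul(-1, Mul(122, Pow(Add(66, Add(6, 36)), -1)))) = Add(7, Mul(-1, Mul(122, Pow(Add(66, 42), -1)))) = Add(7, Mul(-1, Mul(122, Pow(108, -1)))) = Add(7, Mul(-1, Mul(122, Rational(1, 108)))) = Add(7, Mul(-1, Rational(61, 54))) = Add(7, Rational(-61, 54)) = Rational(317, 54)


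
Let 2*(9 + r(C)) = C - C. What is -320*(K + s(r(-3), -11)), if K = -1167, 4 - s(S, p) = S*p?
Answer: 403840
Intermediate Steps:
r(C) = -9 (r(C) = -9 + (C - C)/2 = -9 + (1/2)*0 = -9 + 0 = -9)
s(S, p) = 4 - S*p
-320*(K + s(r(-3), -11)) = -320*(-1167 + (4 - 1*(-9)*(-11))) = -320*(-1167 + (4 - 99)) = -320*(-1167 - 95) = -320*(-1262) = 403840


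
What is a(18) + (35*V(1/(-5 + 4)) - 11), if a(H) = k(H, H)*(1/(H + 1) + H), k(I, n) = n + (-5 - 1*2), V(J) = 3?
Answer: 5559/19 ≈ 292.58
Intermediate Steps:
k(I, n) = -7 + n (k(I, n) = n + (-5 - 2) = n - 7 = -7 + n)
a(H) = (-7 + H)*(H + 1/(1 + H)) (a(H) = (-7 + H)*(1/(H + 1) + H) = (-7 + H)*(1/(1 + H) + H) = (-7 + H)*(H + 1/(1 + H)))
a(18) + (35*V(1/(-5 + 4)) - 11) = (-7 + 18)*(1 + 18 + 18²)/(1 + 18) + (35*3 - 11) = 11*(1 + 18 + 324)/19 + (105 - 11) = (1/19)*11*343 + 94 = 3773/19 + 94 = 5559/19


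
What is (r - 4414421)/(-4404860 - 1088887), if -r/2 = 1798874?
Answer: 2670723/1831249 ≈ 1.4584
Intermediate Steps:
r = -3597748 (r = -2*1798874 = -3597748)
(r - 4414421)/(-4404860 - 1088887) = (-3597748 - 4414421)/(-4404860 - 1088887) = -8012169/(-5493747) = -8012169*(-1/5493747) = 2670723/1831249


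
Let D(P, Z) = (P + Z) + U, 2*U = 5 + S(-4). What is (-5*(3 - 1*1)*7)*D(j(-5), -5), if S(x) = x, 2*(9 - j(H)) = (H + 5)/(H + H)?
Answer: -315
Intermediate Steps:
j(H) = 9 - (5 + H)/(4*H) (j(H) = 9 - (H + 5)/(2*(H + H)) = 9 - (5 + H)/(2*(2*H)) = 9 - (5 + H)*1/(2*H)/2 = 9 - (5 + H)/(4*H))
U = ½ (U = (5 - 4)/2 = (½)*1 = ½ ≈ 0.50000)
D(P, Z) = ½ + P + Z (D(P, Z) = (P + Z) + ½ = ½ + P + Z)
(-5*(3 - 1*1)*7)*D(j(-5), -5) = (-5*(3 - 1*1)*7)*(½ + (5/4)*(-1 + 7*(-5))/(-5) - 5) = (-5*(3 - 1)*7)*(½ + (5/4)*(-⅕)*(-1 - 35) - 5) = (-5*2*7)*(½ + (5/4)*(-⅕)*(-36) - 5) = (-10*7)*(½ + 9 - 5) = -70*9/2 = -315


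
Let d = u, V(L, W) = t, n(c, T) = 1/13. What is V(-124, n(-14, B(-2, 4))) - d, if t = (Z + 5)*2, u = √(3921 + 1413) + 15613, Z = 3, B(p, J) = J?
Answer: -15597 - √5334 ≈ -15670.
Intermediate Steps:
n(c, T) = 1/13
u = 15613 + √5334 (u = √5334 + 15613 = 15613 + √5334 ≈ 15686.)
t = 16 (t = (3 + 5)*2 = 8*2 = 16)
V(L, W) = 16
d = 15613 + √5334 ≈ 15686.
V(-124, n(-14, B(-2, 4))) - d = 16 - (15613 + √5334) = 16 + (-15613 - √5334) = -15597 - √5334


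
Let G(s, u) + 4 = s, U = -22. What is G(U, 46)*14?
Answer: -364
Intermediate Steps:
G(s, u) = -4 + s
G(U, 46)*14 = (-4 - 22)*14 = -26*14 = -364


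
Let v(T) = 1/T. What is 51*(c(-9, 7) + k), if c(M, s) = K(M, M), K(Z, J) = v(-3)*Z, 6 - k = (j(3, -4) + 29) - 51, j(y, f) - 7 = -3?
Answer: 1377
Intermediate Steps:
j(y, f) = 4 (j(y, f) = 7 - 3 = 4)
k = 24 (k = 6 - ((4 + 29) - 51) = 6 - (33 - 51) = 6 - 1*(-18) = 6 + 18 = 24)
K(Z, J) = -Z/3 (K(Z, J) = Z/(-3) = -Z/3)
c(M, s) = -M/3
51*(c(-9, 7) + k) = 51*(-⅓*(-9) + 24) = 51*(3 + 24) = 51*27 = 1377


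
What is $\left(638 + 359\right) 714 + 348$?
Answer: $712206$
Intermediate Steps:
$\left(638 + 359\right) 714 + 348 = 997 \cdot 714 + 348 = 711858 + 348 = 712206$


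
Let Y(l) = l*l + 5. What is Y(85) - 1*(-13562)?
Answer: 20792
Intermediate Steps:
Y(l) = 5 + l² (Y(l) = l² + 5 = 5 + l²)
Y(85) - 1*(-13562) = (5 + 85²) - 1*(-13562) = (5 + 7225) + 13562 = 7230 + 13562 = 20792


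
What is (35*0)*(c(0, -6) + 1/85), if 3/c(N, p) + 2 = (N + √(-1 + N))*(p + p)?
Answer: 0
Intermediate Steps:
c(N, p) = 3/(-2 + 2*p*(N + √(-1 + N))) (c(N, p) = 3/(-2 + (N + √(-1 + N))*(p + p)) = 3/(-2 + (N + √(-1 + N))*(2*p)) = 3/(-2 + 2*p*(N + √(-1 + N))))
(35*0)*(c(0, -6) + 1/85) = (35*0)*(3/(2*(-1 + 0*(-6) - 6*√(-1 + 0))) + 1/85) = 0*(3/(2*(-1 + 0 - 6*I)) + 1/85) = 0*(3/(2*(-1 - 6*I)) + 1/85) = 0*(3*((-1 + 6*I)/37)/2 + 1/85) = 0*(3*(-1 + 6*I)/74 + 1/85) = 0*(1/85 + 3*(-1 + 6*I)/74) = 0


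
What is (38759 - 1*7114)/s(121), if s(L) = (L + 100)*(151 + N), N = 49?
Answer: 6329/8840 ≈ 0.71595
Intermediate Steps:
s(L) = 20000 + 200*L (s(L) = (L + 100)*(151 + 49) = (100 + L)*200 = 20000 + 200*L)
(38759 - 1*7114)/s(121) = (38759 - 1*7114)/(20000 + 200*121) = (38759 - 7114)/(20000 + 24200) = 31645/44200 = 31645*(1/44200) = 6329/8840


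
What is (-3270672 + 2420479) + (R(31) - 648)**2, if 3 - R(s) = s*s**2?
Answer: 925499903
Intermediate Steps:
R(s) = 3 - s**3 (R(s) = 3 - s*s**2 = 3 - s**3)
(-3270672 + 2420479) + (R(31) - 648)**2 = (-3270672 + 2420479) + ((3 - 1*31**3) - 648)**2 = -850193 + ((3 - 1*29791) - 648)**2 = -850193 + ((3 - 29791) - 648)**2 = -850193 + (-29788 - 648)**2 = -850193 + (-30436)**2 = -850193 + 926350096 = 925499903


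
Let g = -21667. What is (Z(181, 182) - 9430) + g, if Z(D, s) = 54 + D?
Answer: -30862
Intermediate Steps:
(Z(181, 182) - 9430) + g = ((54 + 181) - 9430) - 21667 = (235 - 9430) - 21667 = -9195 - 21667 = -30862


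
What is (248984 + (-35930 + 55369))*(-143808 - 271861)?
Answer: -111575119987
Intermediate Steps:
(248984 + (-35930 + 55369))*(-143808 - 271861) = (248984 + 19439)*(-415669) = 268423*(-415669) = -111575119987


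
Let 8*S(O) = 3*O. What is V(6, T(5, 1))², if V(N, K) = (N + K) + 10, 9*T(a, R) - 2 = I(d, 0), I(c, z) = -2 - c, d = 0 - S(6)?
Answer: 4225/16 ≈ 264.06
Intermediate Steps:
S(O) = 3*O/8 (S(O) = (3*O)/8 = 3*O/8)
d = -9/4 (d = 0 - 3*6/8 = 0 - 1*9/4 = 0 - 9/4 = -9/4 ≈ -2.2500)
T(a, R) = ¼ (T(a, R) = 2/9 + (-2 - 1*(-9/4))/9 = 2/9 + (-2 + 9/4)/9 = 2/9 + (⅑)*(¼) = 2/9 + 1/36 = ¼)
V(N, K) = 10 + K + N (V(N, K) = (K + N) + 10 = 10 + K + N)
V(6, T(5, 1))² = (10 + ¼ + 6)² = (65/4)² = 4225/16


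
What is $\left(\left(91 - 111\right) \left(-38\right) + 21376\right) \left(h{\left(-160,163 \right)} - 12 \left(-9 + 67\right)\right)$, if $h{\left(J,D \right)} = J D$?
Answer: $-592713536$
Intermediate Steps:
$h{\left(J,D \right)} = D J$
$\left(\left(91 - 111\right) \left(-38\right) + 21376\right) \left(h{\left(-160,163 \right)} - 12 \left(-9 + 67\right)\right) = \left(\left(91 - 111\right) \left(-38\right) + 21376\right) \left(163 \left(-160\right) - 12 \left(-9 + 67\right)\right) = \left(\left(-20\right) \left(-38\right) + 21376\right) \left(-26080 - 696\right) = \left(760 + 21376\right) \left(-26080 - 696\right) = 22136 \left(-26776\right) = -592713536$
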